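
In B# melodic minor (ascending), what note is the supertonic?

C##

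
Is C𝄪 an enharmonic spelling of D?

C## = pitch class 2 and D = pitch class 2 — the same pitch class, so they are enharmonic equivalents.

Yes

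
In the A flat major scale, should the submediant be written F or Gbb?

Each scale degree takes a distinct letter name. Degree 6 of a scale on A must use the letter F.
F and Gbb are enharmonically the same pitch, but only F uses the letter F, so it is the correct spelling here.

F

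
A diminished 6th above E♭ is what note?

A sixth above E lands on the letter C.
A diminished sixth spans 7 semitones, so Eb moves to pitch class 10. On the letter C that is Cbb.

Cbb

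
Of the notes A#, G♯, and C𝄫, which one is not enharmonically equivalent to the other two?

G#

In 12-tone equal temperament, enharmonic equivalents share a pitch class. A# is pitch class 10; G# is pitch class 8; Cbb is pitch class 10.
A# and Cbb share pitch class 10, while G# is pitch class 8.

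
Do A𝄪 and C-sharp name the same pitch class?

No

Two spellings are enharmonically equivalent only if they share a pitch class.
Here A## → 11, C# → 1; 1 ≠ 11, so they are not.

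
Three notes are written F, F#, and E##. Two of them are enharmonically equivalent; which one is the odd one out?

In 12-tone equal temperament, enharmonic equivalents share a pitch class. F is pitch class 5; F# is pitch class 6; E## is pitch class 6.
F# and E## share pitch class 6, while F is pitch class 5.

F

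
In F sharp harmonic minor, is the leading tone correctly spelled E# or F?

E#

Each scale degree takes a distinct letter name. Degree 7 of a scale on F must use the letter E.
E# and F are enharmonically the same pitch, but only E# uses the letter E, so it is the correct spelling here.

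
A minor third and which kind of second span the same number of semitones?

augmented

A minor third spans 3 semitones.
A second spanning 3 semitones is augmented (the major second is 2).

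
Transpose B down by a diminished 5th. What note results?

B down a perfect fifth is E, so the target letter is E.
From B, a diminished fifth is 6 semitones down: E#.

E#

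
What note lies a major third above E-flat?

A third above E lands on the letter G.
A major third spans 4 semitones, so Eb moves to pitch class 7. On the letter G that is G.

G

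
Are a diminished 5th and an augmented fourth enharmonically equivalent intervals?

A diminished fifth spans 6 semitones; an augmented fourth spans 6.
They are enharmonically equivalent.

Yes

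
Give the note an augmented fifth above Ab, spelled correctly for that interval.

E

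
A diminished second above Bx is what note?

C#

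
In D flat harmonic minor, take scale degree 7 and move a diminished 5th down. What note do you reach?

F#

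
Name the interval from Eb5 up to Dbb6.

Counting letters E–F–G–A–B–C–D gives a seventh.
Eb→Dbb = 9 semitones, 2 narrower than the major seventh (11), so diminished.

diminished seventh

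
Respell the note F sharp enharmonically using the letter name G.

Plain G sits 1 semitone above F#, so on the letter G the same pitch needs a flat: Gb.

Gb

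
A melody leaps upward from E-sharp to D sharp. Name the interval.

Counting letters E–F–G–A–B–C–D gives a seventh.
E#→D# = 10 semitones, 1 narrower than the major seventh (11), so minor.

minor seventh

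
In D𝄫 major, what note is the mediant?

Fb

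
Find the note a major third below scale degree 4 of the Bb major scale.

Scale degree 4 of Bb major is Eb.
A major third (4 semitones) below Eb lands on the letter C, giving Cb.

Cb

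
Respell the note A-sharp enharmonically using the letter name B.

Bb

A# is pitch class 10. The letter B alone is pitch class 11.
To reach pitch class 10 from B requires an offset of -1 semitone, i.e. flat: Bb.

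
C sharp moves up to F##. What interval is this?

augmented fourth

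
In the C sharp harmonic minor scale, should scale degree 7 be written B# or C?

B#

Each scale degree takes a distinct letter name. Degree 7 of a scale on C must use the letter B.
B# and C are enharmonically the same pitch, but only B# uses the letter B, so it is the correct spelling here.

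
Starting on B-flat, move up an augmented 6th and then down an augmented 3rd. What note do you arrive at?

Eb

An augmented sixth up from Bb is G# (letter G, 10 semitones up).
An augmented third down from G# is Eb (letter E, 5 semitones down).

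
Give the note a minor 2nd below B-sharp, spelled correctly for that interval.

A second below B lands on the letter A.
A minor second spans 1 semitone, so B# moves to pitch class 11. On the letter A that is A##.

A##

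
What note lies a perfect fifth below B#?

E#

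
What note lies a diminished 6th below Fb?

A sixth below F lands on the letter A.
A diminished sixth spans 7 semitones, so Fb moves to pitch class 9. On the letter A that is A.

A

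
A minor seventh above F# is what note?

E

F up a major seventh is E, so the target letter is E.
From F#, a minor seventh is 10 semitones up: E.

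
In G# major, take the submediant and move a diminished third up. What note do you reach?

The submediant of G# major is E#.
A diminished third (2 semitones) above E# lands on the letter G, giving G.

G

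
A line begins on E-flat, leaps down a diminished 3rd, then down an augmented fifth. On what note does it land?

F

A diminished third down from Eb is C# (letter C, 2 semitones down).
An augmented fifth down from C# is F (letter F, 8 semitones down).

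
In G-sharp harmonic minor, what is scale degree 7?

F##

Degree 7 takes the letter 6 steps above G, which is F.
In harmonic minor, degree 7 sits 11 semitones above the tonic. G# + 11 semitones is pitch class 7, spelled on F as F##.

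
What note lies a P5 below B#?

E#

A fifth below B lands on the letter E.
A perfect fifth spans 7 semitones, so B# moves to pitch class 5. On the letter E that is E#.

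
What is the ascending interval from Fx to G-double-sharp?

Counting letters F–G gives a second.
F##→G## = 2 semitones, exactly the major second.

major second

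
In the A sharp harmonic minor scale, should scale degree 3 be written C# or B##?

C#

Each scale degree takes a distinct letter name. Degree 3 of a scale on A must use the letter C.
C# and B## are enharmonically the same pitch, but only C# uses the letter C, so it is the correct spelling here.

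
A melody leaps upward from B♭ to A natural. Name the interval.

Counting letters B–C–D–E–F–G–A gives a seventh.
Bb→A = 11 semitones, exactly the major seventh.

major seventh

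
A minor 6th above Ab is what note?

Fb

A up a major sixth is F#, so the target letter is F.
From Ab, a minor sixth is 8 semitones up: Fb.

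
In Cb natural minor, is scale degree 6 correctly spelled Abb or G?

Each scale degree takes a distinct letter name. Degree 6 of a scale on C must use the letter A.
Abb and G are enharmonically the same pitch, but only Abb uses the letter A, so it is the correct spelling here.

Abb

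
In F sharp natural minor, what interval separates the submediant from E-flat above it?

minor second

The submediant of F# natural minor is D.
D up to Eb: letters D→E make it a second; 1 semitone makes it minor.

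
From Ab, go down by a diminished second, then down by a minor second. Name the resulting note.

F##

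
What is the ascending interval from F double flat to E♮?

Counting letters F–G–A–B–C–D–E gives a seventh.
Fbb→E = 13 semitones, 2 wider than the major seventh (11), so doubly augmented.

doubly augmented seventh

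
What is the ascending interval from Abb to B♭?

augmented second

The letter names run A→B, a span of 1 letter step, so the interval is some kind of second.
Abb to Bb is 3 semitones. A major second is 2, so 3 makes it augmented.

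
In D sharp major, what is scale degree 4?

G#

The D# major scale runs D# E# F## G# A# B# C##.
Degree 4 is G#.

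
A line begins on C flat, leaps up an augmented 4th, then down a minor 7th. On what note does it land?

An augmented fourth up from Cb is F (letter F, 6 semitones up).
A minor seventh down from F is G (letter G, 10 semitones down).

G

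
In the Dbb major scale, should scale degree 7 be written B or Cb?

Each scale degree takes a distinct letter name. Degree 7 of a scale on D must use the letter C.
Cb and B are enharmonically the same pitch, but only Cb uses the letter C, so it is the correct spelling here.

Cb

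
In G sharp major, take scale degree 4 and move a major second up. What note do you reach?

Scale degree 4 of G# major is C#.
A major second (2 semitones) above C# lands on the letter D, giving D#.

D#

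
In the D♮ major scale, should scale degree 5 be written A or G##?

Each scale degree takes a distinct letter name. Degree 5 of a scale on D must use the letter A.
A and G## are enharmonically the same pitch, but only A uses the letter A, so it is the correct spelling here.

A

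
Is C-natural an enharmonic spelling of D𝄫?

C = pitch class 0 and Dbb = pitch class 0 — the same pitch class, so they are enharmonic equivalents.

Yes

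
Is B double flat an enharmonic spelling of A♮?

Yes

Bbb = pitch class 9 and A = pitch class 9 — the same pitch class, so they are enharmonic equivalents.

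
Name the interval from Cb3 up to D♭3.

Counting letters C–D gives a second.
Cb→Db = 2 semitones, exactly the major second.

major second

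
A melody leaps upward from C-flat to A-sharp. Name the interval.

The letter names run C→A, a span of 5 letter steps, so the interval is some kind of sixth.
Cb to A# is 11 semitones. A major sixth is 9, so 11 makes it doubly augmented.

doubly augmented sixth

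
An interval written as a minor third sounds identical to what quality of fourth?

doubly diminished

A minor third spans 3 semitones.
A fourth spanning 3 semitones is doubly diminished (the perfect fourth is 5).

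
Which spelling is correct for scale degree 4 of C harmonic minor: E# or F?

F

Each scale degree takes a distinct letter name. Degree 4 of a scale on C must use the letter F.
F and E# are enharmonically the same pitch, but only F uses the letter F, so it is the correct spelling here.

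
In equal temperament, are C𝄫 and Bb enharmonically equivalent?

Cbb is pitch class 10; Bb is pitch class 10.
All spellings map to pitch class 10, so they are enharmonically equivalent.

Yes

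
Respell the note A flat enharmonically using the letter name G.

G#

Ab is pitch class 8. The letter G alone is pitch class 7.
To reach pitch class 8 from G requires an offset of +1 semitone, i.e. sharp: G#.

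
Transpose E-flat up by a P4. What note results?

E up a perfect fourth is A, so the target letter is A.
From Eb, a perfect fourth is 5 semitones up: Ab.

Ab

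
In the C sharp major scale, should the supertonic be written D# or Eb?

D#

Each scale degree takes a distinct letter name. Degree 2 of a scale on C must use the letter D.
D# and Eb are enharmonically the same pitch, but only D# uses the letter D, so it is the correct spelling here.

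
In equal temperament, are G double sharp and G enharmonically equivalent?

Two spellings are enharmonically equivalent only if they share a pitch class.
Here G## → 9, G → 7; 7 ≠ 9, so they are not.

No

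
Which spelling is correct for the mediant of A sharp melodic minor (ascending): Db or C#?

Each scale degree takes a distinct letter name. Degree 3 of a scale on A must use the letter C.
C# and Db are enharmonically the same pitch, but only C# uses the letter C, so it is the correct spelling here.

C#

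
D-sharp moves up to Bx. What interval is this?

augmented sixth

Counting letters D–E–F–G–A–B gives a sixth.
D#→B## = 10 semitones, 1 wider than the major sixth (9), so augmented.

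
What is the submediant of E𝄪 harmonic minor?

C##

Degree 6 takes the letter 5 steps above E, which is C.
In harmonic minor, degree 6 sits 8 semitones above the tonic. E## + 8 semitones is pitch class 2, spelled on C as C##.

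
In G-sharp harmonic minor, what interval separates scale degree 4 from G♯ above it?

Scale degree 4 of G# harmonic minor is C#.
C# up to G#: letters C→G make it a fifth; 7 semitones makes it perfect.

perfect fifth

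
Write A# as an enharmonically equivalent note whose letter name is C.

Cbb

Plain C sits 2 semitones above A#, so on the letter C the same pitch needs a double flat: Cbb.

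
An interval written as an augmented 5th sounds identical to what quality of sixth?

An augmented fifth spans 8 semitones.
A sixth spanning 8 semitones is minor (the major sixth is 9).

minor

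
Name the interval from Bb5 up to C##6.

Counting letters B–C gives a second.
Bb→C## = 4 semitones, 2 wider than the major second (2), so doubly augmented.

doubly augmented second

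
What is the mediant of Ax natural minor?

C##

Degree 3 takes the letter 2 steps above A, which is C.
In natural minor, degree 3 sits 3 semitones above the tonic. A## + 3 semitones is pitch class 2, spelled on C as C##.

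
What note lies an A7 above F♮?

E#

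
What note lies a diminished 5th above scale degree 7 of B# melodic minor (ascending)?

E#

Scale degree 7 of B# melodic minor (ascending) is A##.
A diminished fifth (6 semitones) above A## lands on the letter E, giving E#.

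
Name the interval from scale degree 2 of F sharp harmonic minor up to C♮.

diminished fourth

Scale degree 2 of F# harmonic minor is G#.
G# up to C: letters G→C make it a fourth; 4 semitones makes it diminished.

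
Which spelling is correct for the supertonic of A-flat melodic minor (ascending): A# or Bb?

Bb

Each scale degree takes a distinct letter name. Degree 2 of a scale on A must use the letter B.
Bb and A# are enharmonically the same pitch, but only Bb uses the letter B, so it is the correct spelling here.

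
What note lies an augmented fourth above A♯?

D##

A fourth above A lands on the letter D.
An augmented fourth spans 6 semitones, so A# moves to pitch class 4. On the letter D that is D##.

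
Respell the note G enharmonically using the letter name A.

Abb

Plain A sits 2 semitones above G, so on the letter A the same pitch needs a double flat: Abb.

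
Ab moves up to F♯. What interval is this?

The letter names run A→F, a span of 5 letter steps, so the interval is some kind of sixth.
Ab to F# is 10 semitones. A major sixth is 9, so 10 makes it augmented.

augmented sixth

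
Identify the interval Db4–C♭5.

minor seventh

The letter names run D→C, a span of 6 letter steps, so the interval is some kind of seventh.
Db to Cb is 10 semitones. A major seventh is 11, so 10 makes it minor.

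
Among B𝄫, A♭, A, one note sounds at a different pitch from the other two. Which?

In 12-tone equal temperament, enharmonic equivalents share a pitch class. Bbb is pitch class 9; Ab is pitch class 8; A is pitch class 9.
Bbb and A share pitch class 9, while Ab is pitch class 8.

Ab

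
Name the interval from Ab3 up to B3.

Counting letters A–B gives a second.
Ab→B = 3 semitones, 1 wider than the major second (2), so augmented.

augmented second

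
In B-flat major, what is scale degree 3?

D

The Bb major scale runs Bb C D Eb F G A.
Degree 3 is D.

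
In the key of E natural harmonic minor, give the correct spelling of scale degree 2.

The E harmonic minor scale runs E F# G A B C D#.
Degree 2 is F#.

F#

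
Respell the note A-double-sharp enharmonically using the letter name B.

B

A## is pitch class 11. The letter B alone is pitch class 11.
Pitch class 11 on B needs no accidental: B.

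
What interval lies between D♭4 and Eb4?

Counting letters D–E gives a second.
Db→Eb = 2 semitones, exactly the major second.

major second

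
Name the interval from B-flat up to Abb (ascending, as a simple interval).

Counting letters B–C–D–E–F–G–A gives a seventh.
Bb→Abb = 9 semitones, 2 narrower than the major seventh (11), so diminished.

diminished seventh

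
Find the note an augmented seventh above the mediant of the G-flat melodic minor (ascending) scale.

The mediant of Gb melodic minor (ascending) is Bbb.
An augmented seventh (12 semitones) above Bbb lands on the letter A, giving A.

A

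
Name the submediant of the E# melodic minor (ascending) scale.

The E# melodic minor (ascending) scale runs E# F## G# A# B# C## D##.
Degree 6 is C##.

C##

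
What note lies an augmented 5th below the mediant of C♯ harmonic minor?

Ab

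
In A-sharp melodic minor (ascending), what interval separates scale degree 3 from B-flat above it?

diminished seventh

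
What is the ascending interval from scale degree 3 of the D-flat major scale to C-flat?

Scale degree 3 of Db major is F.
F up to Cb: letters F→C make it a fifth; 6 semitones makes it diminished.

diminished fifth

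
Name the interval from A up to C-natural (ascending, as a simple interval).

minor third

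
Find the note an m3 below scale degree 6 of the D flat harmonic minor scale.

Gb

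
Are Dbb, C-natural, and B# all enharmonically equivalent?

Dbb is pitch class 0; C is pitch class 0; B# is pitch class 0.
All spellings map to pitch class 0, so they are enharmonically equivalent.

Yes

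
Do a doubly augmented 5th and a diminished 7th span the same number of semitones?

A doubly augmented fifth spans 9 semitones; a diminished seventh spans 9.
They are enharmonically equivalent.

Yes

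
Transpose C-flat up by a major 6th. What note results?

Ab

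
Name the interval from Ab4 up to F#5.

The letter names run A→F, a span of 5 letter steps, so the interval is some kind of sixth.
Ab to F# is 10 semitones. A major sixth is 9, so 10 makes it augmented.

augmented sixth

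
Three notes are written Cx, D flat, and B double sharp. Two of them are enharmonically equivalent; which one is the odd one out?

In 12-tone equal temperament, enharmonic equivalents share a pitch class. C## is pitch class 2; Db is pitch class 1; B## is pitch class 1.
Db and B## share pitch class 1, while C## is pitch class 2.

C##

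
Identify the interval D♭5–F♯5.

The letter names run D→F, a span of 2 letter steps, so the interval is some kind of third.
Db to F# is 5 semitones. A major third is 4, so 5 makes it augmented.

augmented third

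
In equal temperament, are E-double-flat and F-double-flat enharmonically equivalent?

No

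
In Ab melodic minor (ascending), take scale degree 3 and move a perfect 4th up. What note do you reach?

Fb

Scale degree 3 of Ab melodic minor (ascending) is Cb.
A perfect fourth (5 semitones) above Cb lands on the letter F, giving Fb.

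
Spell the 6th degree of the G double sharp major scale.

Degree 6 takes the letter 5 steps above G, which is E.
In major, degree 6 sits 9 semitones above the tonic. G## + 9 semitones is pitch class 6, spelled on E as E##.

E##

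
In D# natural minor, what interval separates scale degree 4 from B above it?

Scale degree 4 of D# natural minor is G#.
G# up to B: letters G→B make it a third; 3 semitones makes it minor.

minor third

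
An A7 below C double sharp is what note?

D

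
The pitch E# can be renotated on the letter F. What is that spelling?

F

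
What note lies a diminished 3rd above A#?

C

A up a major third is C#, so the target letter is C.
From A#, a diminished third is 2 semitones up: C.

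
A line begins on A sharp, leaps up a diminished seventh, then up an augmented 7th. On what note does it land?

A diminished seventh up from A# is G (letter G, 9 semitones up).
An augmented seventh up from G is F## (letter F, 12 semitones up).

F##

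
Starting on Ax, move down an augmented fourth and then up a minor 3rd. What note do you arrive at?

An augmented fourth down from A## is E# (letter E, 6 semitones down).
A minor third up from E# is G# (letter G, 3 semitones up).

G#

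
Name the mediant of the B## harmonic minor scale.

Degree 3 takes the letter 2 steps above B, which is D.
In harmonic minor, degree 3 sits 3 semitones above the tonic. B## + 3 semitones is pitch class 4, spelled on D as D##.

D##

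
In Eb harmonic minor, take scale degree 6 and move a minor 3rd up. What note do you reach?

Ebb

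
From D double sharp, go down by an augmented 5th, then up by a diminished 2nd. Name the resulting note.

An augmented fifth down from D## is G# (letter G, 8 semitones down).
A diminished second up from G# is Ab (letter A, 0 semitones up).

Ab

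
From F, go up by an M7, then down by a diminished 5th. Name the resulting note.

A major seventh up from F is E (letter E, 11 semitones up).
A diminished fifth down from E is A# (letter A, 6 semitones down).

A#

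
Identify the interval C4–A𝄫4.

diminished sixth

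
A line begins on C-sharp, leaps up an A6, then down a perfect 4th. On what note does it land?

An augmented sixth up from C# is A## (letter A, 10 semitones up).
A perfect fourth down from A## is E## (letter E, 5 semitones down).

E##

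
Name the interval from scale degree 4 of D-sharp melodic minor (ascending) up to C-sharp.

Scale degree 4 of D# melodic minor (ascending) is G#.
G# up to C#: letters G→C make it a fourth; 5 semitones makes it perfect.

perfect fourth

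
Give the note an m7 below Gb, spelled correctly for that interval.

A seventh below G lands on the letter A.
A minor seventh spans 10 semitones, so Gb moves to pitch class 8. On the letter A that is Ab.

Ab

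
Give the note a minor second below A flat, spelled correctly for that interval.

G

A second below A lands on the letter G.
A minor second spans 1 semitone, so Ab moves to pitch class 7. On the letter G that is G.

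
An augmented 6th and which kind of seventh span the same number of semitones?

An augmented sixth spans 10 semitones.
A seventh spanning 10 semitones is minor (the major seventh is 11).

minor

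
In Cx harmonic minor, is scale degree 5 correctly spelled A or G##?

G##

Each scale degree takes a distinct letter name. Degree 5 of a scale on C must use the letter G.
G## and A are enharmonically the same pitch, but only G## uses the letter G, so it is the correct spelling here.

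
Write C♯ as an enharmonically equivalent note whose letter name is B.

B##

Plain B sits 2 semitones below C#, so on the letter B the same pitch needs a double sharp: B##.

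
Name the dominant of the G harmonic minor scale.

Degree 5 takes the letter 4 steps above G, which is D.
In harmonic minor, degree 5 sits 7 semitones above the tonic. G + 7 semitones is pitch class 2, spelled on D as D.

D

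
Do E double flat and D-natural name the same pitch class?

Yes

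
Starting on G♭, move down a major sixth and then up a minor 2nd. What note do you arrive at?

Cbb

A major sixth down from Gb is Bbb (letter B, 9 semitones down).
A minor second up from Bbb is Cbb (letter C, 1 semitone up).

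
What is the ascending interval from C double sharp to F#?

diminished fourth

Counting letters C–D–E–F gives a fourth.
C##→F# = 4 semitones, 1 narrower than the perfect fourth (5), so diminished.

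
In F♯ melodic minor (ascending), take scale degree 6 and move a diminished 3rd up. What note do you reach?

F

Scale degree 6 of F# melodic minor (ascending) is D#.
A diminished third (2 semitones) above D# lands on the letter F, giving F.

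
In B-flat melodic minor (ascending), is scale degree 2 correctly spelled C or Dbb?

C

Each scale degree takes a distinct letter name. Degree 2 of a scale on B must use the letter C.
C and Dbb are enharmonically the same pitch, but only C uses the letter C, so it is the correct spelling here.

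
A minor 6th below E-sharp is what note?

G##

A sixth below E lands on the letter G.
A minor sixth spans 8 semitones, so E# moves to pitch class 9. On the letter G that is G##.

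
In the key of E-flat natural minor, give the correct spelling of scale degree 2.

F

The Eb natural minor scale runs Eb F Gb Ab Bb Cb Db.
Degree 2 is F.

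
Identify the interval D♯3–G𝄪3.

The letter names run D→G, a span of 3 letter steps, so the interval is some kind of fourth.
D# to G## is 6 semitones. A perfect fourth is 5, so 6 makes it augmented.

augmented fourth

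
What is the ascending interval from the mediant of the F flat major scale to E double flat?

The mediant of Fb major is Ab.
Ab up to Ebb: letters A→E make it a fifth; 6 semitones makes it diminished.

diminished fifth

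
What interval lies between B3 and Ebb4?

doubly diminished fourth

The letter names run B→E, a span of 3 letter steps, so the interval is some kind of fourth.
B to Ebb is 3 semitones. A perfect fourth is 5, so 3 makes it doubly diminished.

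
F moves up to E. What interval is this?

The letter names run F→E, a span of 6 letter steps, so the interval is some kind of seventh.
F to E is 11 semitones. A major seventh is 11, so 11 makes it major.

major seventh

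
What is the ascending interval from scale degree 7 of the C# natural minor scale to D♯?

Scale degree 7 of C# natural minor is B.
B up to D#: letters B→D make it a third; 4 semitones makes it major.

major third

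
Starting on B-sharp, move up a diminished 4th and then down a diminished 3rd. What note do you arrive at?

A diminished fourth up from B# is E (letter E, 4 semitones up).
A diminished third down from E is C## (letter C, 2 semitones down).

C##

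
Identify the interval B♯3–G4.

Counting letters B–C–D–E–F–G gives a sixth.
B#→G = 7 semitones, 2 narrower than the major sixth (9), so diminished.

diminished sixth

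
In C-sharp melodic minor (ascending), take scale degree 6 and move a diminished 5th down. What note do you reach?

Scale degree 6 of C# melodic minor (ascending) is A#.
A diminished fifth (6 semitones) below A# lands on the letter D, giving D##.

D##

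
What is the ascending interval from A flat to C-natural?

major third

The letter names run A→C, a span of 2 letter steps, so the interval is some kind of third.
Ab to C is 4 semitones. A major third is 4, so 4 makes it major.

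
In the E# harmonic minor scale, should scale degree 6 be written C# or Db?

C#

Each scale degree takes a distinct letter name. Degree 6 of a scale on E must use the letter C.
C# and Db are enharmonically the same pitch, but only C# uses the letter C, so it is the correct spelling here.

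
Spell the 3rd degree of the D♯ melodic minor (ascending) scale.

F#

Degree 3 takes the letter 2 steps above D, which is F.
In melodic minor (ascending), degree 3 sits 3 semitones above the tonic. D# + 3 semitones is pitch class 6, spelled on F as F#.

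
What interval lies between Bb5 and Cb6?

The letter names run B→C, a span of 1 letter step, so the interval is some kind of second.
Bb to Cb is 1 semitone. A major second is 2, so 1 makes it minor.

minor second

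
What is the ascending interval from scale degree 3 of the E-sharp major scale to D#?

diminished fifth

Scale degree 3 of E# major is G##.
G## up to D#: letters G→D make it a fifth; 6 semitones makes it diminished.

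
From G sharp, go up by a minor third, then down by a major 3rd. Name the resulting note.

G

A minor third up from G# is B (letter B, 3 semitones up).
A major third down from B is G (letter G, 4 semitones down).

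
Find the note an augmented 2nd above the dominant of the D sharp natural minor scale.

The dominant of D# natural minor is A#.
An augmented second (3 semitones) above A# lands on the letter B, giving B##.

B##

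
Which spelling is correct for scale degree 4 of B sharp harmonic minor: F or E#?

Each scale degree takes a distinct letter name. Degree 4 of a scale on B must use the letter E.
E# and F are enharmonically the same pitch, but only E# uses the letter E, so it is the correct spelling here.

E#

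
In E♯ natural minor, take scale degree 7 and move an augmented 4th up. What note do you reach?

Scale degree 7 of E# natural minor is D#.
An augmented fourth (6 semitones) above D# lands on the letter G, giving G##.

G##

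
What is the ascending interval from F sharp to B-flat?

diminished fourth

The letter names run F→B, a span of 3 letter steps, so the interval is some kind of fourth.
F# to Bb is 4 semitones. A perfect fourth is 5, so 4 makes it diminished.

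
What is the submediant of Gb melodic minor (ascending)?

Eb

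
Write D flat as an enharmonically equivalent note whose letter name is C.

C#

Db is pitch class 1. The letter C alone is pitch class 0.
To reach pitch class 1 from C requires an offset of +1 semitone, i.e. sharp: C#.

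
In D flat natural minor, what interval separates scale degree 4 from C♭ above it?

perfect fourth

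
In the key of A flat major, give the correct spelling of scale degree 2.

Degree 2 takes the letter 1 step above A, which is B.
In major, degree 2 sits 2 semitones above the tonic. Ab + 2 semitones is pitch class 10, spelled on B as Bb.

Bb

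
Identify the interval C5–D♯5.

augmented second

Counting letters C–D gives a second.
C→D# = 3 semitones, 1 wider than the major second (2), so augmented.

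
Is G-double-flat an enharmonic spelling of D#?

Two spellings are enharmonically equivalent only if they share a pitch class.
Here Gbb → 5, D# → 3; 3 ≠ 5, so they are not.

No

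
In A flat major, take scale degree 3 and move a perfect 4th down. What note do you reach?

Scale degree 3 of Ab major is C.
A perfect fourth (5 semitones) below C lands on the letter G, giving G.

G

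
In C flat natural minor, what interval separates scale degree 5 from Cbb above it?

Scale degree 5 of Cb natural minor is Gb.
Gb up to Cbb: letters G→C make it a fourth; 4 semitones makes it diminished.

diminished fourth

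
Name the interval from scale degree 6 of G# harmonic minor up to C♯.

Scale degree 6 of G# harmonic minor is E.
E up to C#: letters E→C make it a sixth; 9 semitones makes it major.

major sixth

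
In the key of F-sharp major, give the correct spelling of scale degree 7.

Degree 7 takes the letter 6 steps above F, which is E.
In major, degree 7 sits 11 semitones above the tonic. F# + 11 semitones is pitch class 5, spelled on E as E#.

E#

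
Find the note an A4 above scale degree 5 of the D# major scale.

D##

Scale degree 5 of D# major is A#.
An augmented fourth (6 semitones) above A# lands on the letter D, giving D##.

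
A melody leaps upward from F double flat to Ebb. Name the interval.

major seventh

Counting letters F–G–A–B–C–D–E gives a seventh.
Fbb→Ebb = 11 semitones, exactly the major seventh.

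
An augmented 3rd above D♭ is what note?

F#

A third above D lands on the letter F.
An augmented third spans 5 semitones, so Db moves to pitch class 6. On the letter F that is F#.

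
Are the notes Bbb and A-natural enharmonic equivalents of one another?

Yes

Bbb = pitch class 9 and A = pitch class 9 — the same pitch class, so they are enharmonic equivalents.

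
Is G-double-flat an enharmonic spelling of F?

Yes

Gbb is pitch class 5; F is pitch class 5.
All spellings map to pitch class 5, so they are enharmonically equivalent.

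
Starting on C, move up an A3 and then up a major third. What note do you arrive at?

G##

An augmented third up from C is E# (letter E, 5 semitones up).
A major third up from E# is G## (letter G, 4 semitones up).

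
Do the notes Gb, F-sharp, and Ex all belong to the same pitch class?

Gb = pitch class 6 and F# = pitch class 6 and E## = pitch class 6 — the same pitch class, so they are enharmonic equivalents.

Yes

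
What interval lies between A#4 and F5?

diminished sixth

Counting letters A–B–C–D–E–F gives a sixth.
A#→F = 7 semitones, 2 narrower than the major sixth (9), so diminished.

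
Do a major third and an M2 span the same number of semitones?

No

A major third spans 4 semitones; a major second spans 2.
The spans differ, so they are not enharmonic equivalents.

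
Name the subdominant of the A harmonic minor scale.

D

Degree 4 takes the letter 3 steps above A, which is D.
In harmonic minor, degree 4 sits 5 semitones above the tonic. A + 5 semitones is pitch class 2, spelled on D as D.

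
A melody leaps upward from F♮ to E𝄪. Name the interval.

doubly augmented seventh

The letter names run F→E, a span of 6 letter steps, so the interval is some kind of seventh.
F to E## is 13 semitones. A major seventh is 11, so 13 makes it doubly augmented.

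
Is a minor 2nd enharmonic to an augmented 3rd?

No

A minor second spans 1 semitone; an augmented third spans 5.
The spans differ, so they are not enharmonic equivalents.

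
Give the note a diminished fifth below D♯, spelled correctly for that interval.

A fifth below D lands on the letter G.
A diminished fifth spans 6 semitones, so D# moves to pitch class 9. On the letter G that is G##.

G##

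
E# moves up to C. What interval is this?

The letter names run E→C, a span of 5 letter steps, so the interval is some kind of sixth.
E# to C is 7 semitones. A major sixth is 9, so 7 makes it diminished.

diminished sixth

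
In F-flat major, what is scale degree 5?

Degree 5 takes the letter 4 steps above F, which is C.
In major, degree 5 sits 7 semitones above the tonic. Fb + 7 semitones is pitch class 11, spelled on C as Cb.

Cb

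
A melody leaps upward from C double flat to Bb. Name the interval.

augmented seventh

Counting letters C–D–E–F–G–A–B gives a seventh.
Cbb→Bb = 12 semitones, 1 wider than the major seventh (11), so augmented.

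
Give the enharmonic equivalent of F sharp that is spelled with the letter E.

F# is pitch class 6. The letter E alone is pitch class 4.
To reach pitch class 6 from E requires an offset of +2 semitones, i.e. double sharp: E##.

E##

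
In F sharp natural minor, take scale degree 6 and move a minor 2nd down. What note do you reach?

C#

Scale degree 6 of F# natural minor is D.
A minor second (1 semitone) below D lands on the letter C, giving C#.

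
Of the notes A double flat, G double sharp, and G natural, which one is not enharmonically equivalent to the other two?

In 12-tone equal temperament, enharmonic equivalents share a pitch class. Abb is pitch class 7; G## is pitch class 9; G is pitch class 7.
Abb and G share pitch class 7, while G## is pitch class 9.

G##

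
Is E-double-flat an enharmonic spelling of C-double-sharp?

Ebb is pitch class 2; C## is pitch class 2.
All spellings map to pitch class 2, so they are enharmonically equivalent.

Yes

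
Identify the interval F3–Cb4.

diminished fifth

The letter names run F→C, a span of 4 letter steps, so the interval is some kind of fifth.
F to Cb is 6 semitones. A perfect fifth is 7, so 6 makes it diminished.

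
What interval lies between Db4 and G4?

augmented fourth

Counting letters D–E–F–G gives a fourth.
Db→G = 6 semitones, 1 wider than the perfect fourth (5), so augmented.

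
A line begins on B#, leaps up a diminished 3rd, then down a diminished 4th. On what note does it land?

A#

A diminished third up from B# is D (letter D, 2 semitones up).
A diminished fourth down from D is A# (letter A, 4 semitones down).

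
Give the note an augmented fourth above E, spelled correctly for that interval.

A#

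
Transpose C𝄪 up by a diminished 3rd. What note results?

E

C up a major third is E, so the target letter is E.
From C##, a diminished third is 2 semitones up: E.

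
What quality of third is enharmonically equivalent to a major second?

diminished

A major second spans 2 semitones.
A third spanning 2 semitones is diminished (the major third is 4).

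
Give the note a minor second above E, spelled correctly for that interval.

F

A second above E lands on the letter F.
A minor second spans 1 semitone, so E moves to pitch class 5. On the letter F that is F.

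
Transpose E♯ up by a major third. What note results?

A third above E lands on the letter G.
A major third spans 4 semitones, so E# moves to pitch class 9. On the letter G that is G##.

G##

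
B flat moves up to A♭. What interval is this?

The letter names run B→A, a span of 6 letter steps, so the interval is some kind of seventh.
Bb to Ab is 10 semitones. A major seventh is 11, so 10 makes it minor.

minor seventh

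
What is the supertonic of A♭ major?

Degree 2 takes the letter 1 step above A, which is B.
In major, degree 2 sits 2 semitones above the tonic. Ab + 2 semitones is pitch class 10, spelled on B as Bb.

Bb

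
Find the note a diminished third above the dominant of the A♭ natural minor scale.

Gbb

The dominant of Ab natural minor is Eb.
A diminished third (2 semitones) above Eb lands on the letter G, giving Gbb.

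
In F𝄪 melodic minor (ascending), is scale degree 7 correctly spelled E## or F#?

Each scale degree takes a distinct letter name. Degree 7 of a scale on F must use the letter E.
E## and F# are enharmonically the same pitch, but only E## uses the letter E, so it is the correct spelling here.

E##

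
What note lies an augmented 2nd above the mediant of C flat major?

The mediant of Cb major is Eb.
An augmented second (3 semitones) above Eb lands on the letter F, giving F#.

F#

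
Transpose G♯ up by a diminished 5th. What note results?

G up a perfect fifth is D, so the target letter is D.
From G#, a diminished fifth is 6 semitones up: D.

D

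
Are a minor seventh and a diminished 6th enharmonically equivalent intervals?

No

A minor seventh spans 10 semitones; a diminished sixth spans 7.
The spans differ, so they are not enharmonic equivalents.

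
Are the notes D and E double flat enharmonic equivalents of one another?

D is pitch class 2; Ebb is pitch class 2.
All spellings map to pitch class 2, so they are enharmonically equivalent.

Yes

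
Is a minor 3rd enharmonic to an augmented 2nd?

A minor third spans 3 semitones; an augmented second spans 3.
They are enharmonically equivalent.

Yes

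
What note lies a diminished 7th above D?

Cb

D up a major seventh is C#, so the target letter is C.
From D, a diminished seventh is 9 semitones up: Cb.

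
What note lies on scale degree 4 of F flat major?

Bbb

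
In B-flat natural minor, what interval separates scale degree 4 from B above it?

Scale degree 4 of Bb natural minor is Eb.
Eb up to B: letters E→B make it a fifth; 8 semitones makes it augmented.

augmented fifth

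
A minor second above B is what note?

C

A second above B lands on the letter C.
A minor second spans 1 semitone, so B moves to pitch class 0. On the letter C that is C.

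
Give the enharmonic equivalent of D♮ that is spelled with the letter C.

Plain C sits 2 semitones below D, so on the letter C the same pitch needs a double sharp: C##.

C##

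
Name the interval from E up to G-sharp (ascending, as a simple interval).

major third

Counting letters E–F–G gives a third.
E→G# = 4 semitones, exactly the major third.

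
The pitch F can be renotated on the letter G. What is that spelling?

Gbb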